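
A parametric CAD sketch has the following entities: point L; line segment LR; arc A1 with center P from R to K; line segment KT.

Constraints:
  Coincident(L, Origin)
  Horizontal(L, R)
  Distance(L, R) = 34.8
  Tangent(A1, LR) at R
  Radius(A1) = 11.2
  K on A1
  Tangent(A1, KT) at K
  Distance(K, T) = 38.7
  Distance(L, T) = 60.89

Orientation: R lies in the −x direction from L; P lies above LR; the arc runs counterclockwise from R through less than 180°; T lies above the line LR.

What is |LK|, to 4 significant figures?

27.55

Checks: ∠(PR, RL) = 90.00° ✓; |PK| = 11.20 ✓; ∠(PK, KT) = 90.00° ✓; |KT| = 38.70 ✓; |LT| = 60.89 ✓.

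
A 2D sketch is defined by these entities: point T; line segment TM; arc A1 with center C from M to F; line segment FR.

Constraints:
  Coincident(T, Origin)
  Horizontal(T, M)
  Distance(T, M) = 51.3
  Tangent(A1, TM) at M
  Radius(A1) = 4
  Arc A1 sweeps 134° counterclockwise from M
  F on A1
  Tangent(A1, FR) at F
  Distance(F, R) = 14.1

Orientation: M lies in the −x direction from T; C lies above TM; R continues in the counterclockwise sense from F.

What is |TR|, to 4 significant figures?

60.63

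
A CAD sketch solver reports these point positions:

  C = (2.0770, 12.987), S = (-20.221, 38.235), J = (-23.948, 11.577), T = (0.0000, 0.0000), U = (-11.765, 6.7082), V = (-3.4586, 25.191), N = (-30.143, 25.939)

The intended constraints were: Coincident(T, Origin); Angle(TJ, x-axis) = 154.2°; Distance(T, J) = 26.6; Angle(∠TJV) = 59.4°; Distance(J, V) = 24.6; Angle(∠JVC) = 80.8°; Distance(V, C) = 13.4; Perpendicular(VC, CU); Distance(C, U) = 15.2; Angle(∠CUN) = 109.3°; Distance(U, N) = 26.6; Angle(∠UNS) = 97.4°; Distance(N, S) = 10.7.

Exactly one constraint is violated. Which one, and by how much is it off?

Distance(N, S) = 10.7 — off by 5.10.

T = (0.00, 0.00) ✓; TJ at 154.2° ✓; |TJ| = 26.60 ✓; ∠TJV = 59.40° ✓; |JV| = 24.60 ✓; ∠JVC = 80.80° ✓; |VC| = 13.40 ✓; ∠(VC, CU) = 90.00° ✓; |CU| = 15.20 ✓; ∠CUN = 109.3° ✓; |UN| = 26.60 ✓; ∠UNS = 97.40° ✓; |NS| = 15.80 ✗.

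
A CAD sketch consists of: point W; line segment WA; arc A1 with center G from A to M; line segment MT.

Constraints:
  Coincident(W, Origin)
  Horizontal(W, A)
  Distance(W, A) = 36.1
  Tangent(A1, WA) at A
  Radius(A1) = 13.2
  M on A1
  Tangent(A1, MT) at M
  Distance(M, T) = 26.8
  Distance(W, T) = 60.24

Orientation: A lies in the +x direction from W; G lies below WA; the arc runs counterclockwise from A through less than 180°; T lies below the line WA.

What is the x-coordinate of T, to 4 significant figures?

42.90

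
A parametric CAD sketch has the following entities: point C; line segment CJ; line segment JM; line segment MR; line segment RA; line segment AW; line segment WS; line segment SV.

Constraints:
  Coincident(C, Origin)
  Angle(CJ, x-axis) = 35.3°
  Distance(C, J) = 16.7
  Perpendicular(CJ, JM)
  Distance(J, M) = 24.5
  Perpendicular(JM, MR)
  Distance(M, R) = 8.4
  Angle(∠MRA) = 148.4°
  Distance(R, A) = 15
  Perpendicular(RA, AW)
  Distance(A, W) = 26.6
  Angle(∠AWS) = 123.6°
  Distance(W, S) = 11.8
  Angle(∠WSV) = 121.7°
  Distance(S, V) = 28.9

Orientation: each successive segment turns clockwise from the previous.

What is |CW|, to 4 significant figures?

11.21

C is at the origin; CJ runs at 35.3° with length 16.7, so J = (13.63, 9.650). CJ is perpendicular to JM, so JM runs at -54.70°; with |JM| = 24.5, M = (27.79, -10.35). JM ⟂ MR, so MR runs at -144.7°; with |MR| = 8.4, R = (20.93, -15.20). ∠MRA = 148.4° gives RA at -176.3° from the x-axis; with |RA| = 15.0, A = (5.963, -16.17). RA ⟂ AW, so AW runs at 93.70°; with |AW| = 26.6, W = (4.246, 10.38). Then |CW| = |W − C| = 11.21.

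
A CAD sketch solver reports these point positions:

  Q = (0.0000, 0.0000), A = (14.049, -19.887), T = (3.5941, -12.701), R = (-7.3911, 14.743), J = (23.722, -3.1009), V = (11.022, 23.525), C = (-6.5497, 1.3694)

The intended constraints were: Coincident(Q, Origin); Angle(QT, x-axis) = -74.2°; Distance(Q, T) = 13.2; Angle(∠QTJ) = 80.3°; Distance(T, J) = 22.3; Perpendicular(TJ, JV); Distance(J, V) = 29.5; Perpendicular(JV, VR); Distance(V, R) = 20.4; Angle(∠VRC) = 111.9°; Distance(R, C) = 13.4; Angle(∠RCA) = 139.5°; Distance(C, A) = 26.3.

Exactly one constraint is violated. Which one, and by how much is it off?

Distance(C, A) = 26.3 — off by 3.30.

Q = (0.00, 0.00) ✓; QT at -74.20° ✓; |QT| = 13.20 ✓; ∠QTJ = 80.30° ✓; |TJ| = 22.30 ✓; ∠(TJ, JV) = 90.00° ✓; |JV| = 29.50 ✓; ∠(JV, VR) = 90.00° ✓; |VR| = 20.40 ✓; ∠VRC = 111.9° ✓; |RC| = 13.40 ✓; ∠RCA = 139.5° ✓; |CA| = 29.60 ✗.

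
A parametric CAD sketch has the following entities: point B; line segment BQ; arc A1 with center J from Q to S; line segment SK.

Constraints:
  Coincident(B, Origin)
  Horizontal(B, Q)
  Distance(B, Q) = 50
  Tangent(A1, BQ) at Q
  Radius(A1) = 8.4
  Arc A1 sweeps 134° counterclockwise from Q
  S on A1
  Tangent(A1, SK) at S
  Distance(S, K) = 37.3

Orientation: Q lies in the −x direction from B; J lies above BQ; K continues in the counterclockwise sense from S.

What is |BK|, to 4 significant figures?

81.04

On A1, Q sits at bearing -90° from J; a 134° counterclockwise sweep puts S at bearing 44°, so S = J + 8.4·(cos 44°, sin 44°) = (-43.96, 14.24). Tangency of A1 to SK means the radius JS is perpendicular to SK, so SK runs along (−sin 44°, cos 44°); with |SK| = 37.3, K = (-69.87, 41.07). Then |BK| = |K − B| = 81.04.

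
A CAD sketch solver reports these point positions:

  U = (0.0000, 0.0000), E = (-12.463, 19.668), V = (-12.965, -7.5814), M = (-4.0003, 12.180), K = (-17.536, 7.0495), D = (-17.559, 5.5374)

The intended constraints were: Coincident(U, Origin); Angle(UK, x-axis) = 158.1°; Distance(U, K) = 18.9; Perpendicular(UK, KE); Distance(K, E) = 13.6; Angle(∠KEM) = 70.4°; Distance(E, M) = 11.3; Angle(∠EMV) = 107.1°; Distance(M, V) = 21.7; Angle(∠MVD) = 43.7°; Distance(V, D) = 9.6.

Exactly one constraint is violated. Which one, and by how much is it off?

Distance(V, D) = 9.6 — off by 4.30.

U = (0.00, 0.00) ✓; UK at 158.1° ✓; |UK| = 18.90 ✓; ∠(UK, KE) = 90.00° ✓; |KE| = 13.60 ✓; ∠KEM = 70.40° ✓; |EM| = 11.30 ✓; ∠EMV = 107.1° ✓; |MV| = 21.70 ✓; ∠MVD = 43.70° ✓; |VD| = 13.90 ✗.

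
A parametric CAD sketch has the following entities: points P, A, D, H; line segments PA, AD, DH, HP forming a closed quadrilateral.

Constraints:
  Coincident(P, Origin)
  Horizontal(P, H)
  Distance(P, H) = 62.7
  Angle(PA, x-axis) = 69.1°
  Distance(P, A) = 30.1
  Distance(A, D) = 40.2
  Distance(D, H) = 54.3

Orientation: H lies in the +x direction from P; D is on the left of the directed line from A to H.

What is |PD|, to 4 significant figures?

67.20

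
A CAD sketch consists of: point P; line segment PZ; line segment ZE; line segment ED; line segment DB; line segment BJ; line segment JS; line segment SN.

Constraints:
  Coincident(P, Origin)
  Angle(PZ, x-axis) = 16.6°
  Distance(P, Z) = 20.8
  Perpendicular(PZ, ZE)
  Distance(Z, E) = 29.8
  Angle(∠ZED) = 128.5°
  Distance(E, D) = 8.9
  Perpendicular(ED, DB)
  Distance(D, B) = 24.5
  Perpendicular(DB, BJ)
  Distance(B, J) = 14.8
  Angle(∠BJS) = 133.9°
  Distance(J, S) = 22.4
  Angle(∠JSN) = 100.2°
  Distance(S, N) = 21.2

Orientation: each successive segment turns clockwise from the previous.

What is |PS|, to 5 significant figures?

33.854

The perpendicularity gives BJ at right angles to DB, so BJ runs at 55.100°; with |BJ| = 14.8, J = (11.729, -3.7592). ∠BJS = 133.9° gives JS at 9.0000° from the x-axis; with |JS| = 22.4, S = (33.853, -0.25509). Then |PS| = |S − P| = 33.854.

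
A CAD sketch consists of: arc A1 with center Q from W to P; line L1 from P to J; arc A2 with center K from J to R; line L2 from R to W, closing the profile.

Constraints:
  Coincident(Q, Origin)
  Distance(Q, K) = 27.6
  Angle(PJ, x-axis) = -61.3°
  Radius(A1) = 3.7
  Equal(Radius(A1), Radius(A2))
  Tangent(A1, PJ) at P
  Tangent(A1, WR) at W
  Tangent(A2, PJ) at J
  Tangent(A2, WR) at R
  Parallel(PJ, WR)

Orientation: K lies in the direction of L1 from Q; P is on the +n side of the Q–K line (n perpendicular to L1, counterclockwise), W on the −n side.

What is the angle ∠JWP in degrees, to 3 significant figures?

75.0°

Tangency of A1 to both parallel lines with radius 3.7 puts P and W at Q ± 3.7·n: P = (3.25, 1.78), W = (-3.25, -1.78). Equal radii place J and R the same way about K: J = K + 3.7·n = (16.5, -22.4), R = K − 3.7·n = (10.0, -26.0). Then cos ∠JWP = WJ·WP / (|WJ||WP|), giving 75.0°.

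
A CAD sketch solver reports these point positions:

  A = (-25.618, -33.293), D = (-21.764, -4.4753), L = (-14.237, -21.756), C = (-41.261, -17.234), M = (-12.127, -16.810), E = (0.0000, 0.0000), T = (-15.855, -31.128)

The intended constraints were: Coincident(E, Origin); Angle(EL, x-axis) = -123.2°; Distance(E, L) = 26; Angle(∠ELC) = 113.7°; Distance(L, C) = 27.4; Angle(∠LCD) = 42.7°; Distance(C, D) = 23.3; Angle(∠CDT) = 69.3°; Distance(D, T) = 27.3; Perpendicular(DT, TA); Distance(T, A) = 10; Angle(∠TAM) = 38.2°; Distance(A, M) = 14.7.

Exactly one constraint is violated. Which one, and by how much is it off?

Distance(A, M) = 14.7 — off by 6.60.

E = (0.00, 0.00) ✓; EL at -123.2° ✓; |EL| = 26.00 ✓; ∠ELC = 113.7° ✓; |LC| = 27.40 ✓; ∠LCD = 42.70° ✓; |CD| = 23.30 ✓; ∠CDT = 69.30° ✓; |DT| = 27.30 ✓; ∠(DT, TA) = 90.00° ✓; |TA| = 10.00 ✓; ∠TAM = 38.20° ✓; |AM| = 21.30 ✗.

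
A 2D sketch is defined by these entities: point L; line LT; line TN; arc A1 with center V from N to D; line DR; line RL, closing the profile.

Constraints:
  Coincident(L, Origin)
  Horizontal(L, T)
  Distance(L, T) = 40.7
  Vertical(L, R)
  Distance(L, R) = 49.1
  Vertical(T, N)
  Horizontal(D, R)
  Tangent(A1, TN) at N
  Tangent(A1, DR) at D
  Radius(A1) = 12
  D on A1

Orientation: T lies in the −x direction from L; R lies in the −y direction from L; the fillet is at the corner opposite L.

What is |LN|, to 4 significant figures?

55.07

The virtual corner opposite L is at (-40.70, -49.10). Tangency of A1 to TN means the radius VN is perpendicular to TN and A1 meets DR tangentially, so VD is at right angles to DR, with radius 12.0, so the center V sits 12.0 in from both sides at V = (-28.70, -37.10). That places the tangent points at N = (-40.70, -37.10) on TN and D = (-28.70, -49.10) on DR. Then |LN| = |N − L| = 55.07.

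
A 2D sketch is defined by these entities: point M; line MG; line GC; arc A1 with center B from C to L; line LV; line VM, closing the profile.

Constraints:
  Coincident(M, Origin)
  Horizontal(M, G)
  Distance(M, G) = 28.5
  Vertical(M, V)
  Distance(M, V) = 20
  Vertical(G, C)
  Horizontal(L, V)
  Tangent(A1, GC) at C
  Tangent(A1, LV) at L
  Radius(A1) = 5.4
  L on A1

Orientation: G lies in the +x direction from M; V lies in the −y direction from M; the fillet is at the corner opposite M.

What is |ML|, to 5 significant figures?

30.555

M is at the origin; MG is horizontal with |MG| = 28.5 and G on the +x side, so G = (28.500, 0.0000). MV is vertical with |MV| = 20.0 and V on the −y side, so V = (0.0000, -20.000). The virtual corner opposite M is at (28.500, -20.000). Tangency of A1 to GC means the radius BC is perpendicular to GC and tangency of A1 to LV means the radius BL is perpendicular to LV, with radius 5.4, so the center B sits 5.4 in from both sides at B = (23.100, -14.600). That places the tangent points at C = (28.500, -14.600) on GC and L = (23.100, -20.000) on LV. Then |ML| = |L − M| = 30.555.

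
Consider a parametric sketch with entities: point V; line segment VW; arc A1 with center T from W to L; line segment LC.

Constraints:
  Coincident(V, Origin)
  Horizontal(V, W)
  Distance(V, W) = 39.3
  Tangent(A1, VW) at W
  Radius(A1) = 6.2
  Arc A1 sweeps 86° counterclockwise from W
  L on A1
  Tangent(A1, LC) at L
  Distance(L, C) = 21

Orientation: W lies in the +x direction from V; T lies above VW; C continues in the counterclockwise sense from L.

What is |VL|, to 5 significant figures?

45.849

Since A1 is tangent to VW there, TW ⟂ VW, so T = W + (0, 6.2) = (39.300, 6.2000). On A1, W sits at bearing -90° from T; an 86° counterclockwise sweep puts L at bearing -4°, so L = T + 6.2·(cos -4°, sin -4°) = (45.485, 5.7675). Then |VL| = |L − V| = 45.849.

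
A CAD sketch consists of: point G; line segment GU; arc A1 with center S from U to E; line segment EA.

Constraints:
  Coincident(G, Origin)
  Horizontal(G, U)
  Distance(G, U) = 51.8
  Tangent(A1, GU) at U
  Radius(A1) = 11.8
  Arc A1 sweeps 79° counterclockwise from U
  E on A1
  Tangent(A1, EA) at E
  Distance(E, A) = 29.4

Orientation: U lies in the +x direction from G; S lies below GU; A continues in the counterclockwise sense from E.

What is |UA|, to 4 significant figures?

42.08

G is at the origin; G and U share the same y with |GU| = 51.8 and U on the +x side, so U = (51.80, 0.000). The tangent condition forces SU to be normal to GU, so S = U + (0, -11.8) = (51.80, -11.80). On A1, U sits at bearing 90° from S; a 79° counterclockwise sweep puts E at bearing 169°, so E = S + 11.8·(cos 169°, sin 169°) = (40.22, -9.548). The tangent condition forces SE to be normal to EA, so EA runs along (−sin 169°, cos 169°); with |EA| = 29.4, A = (34.61, -38.41). Then |UA| = |A − U| = 42.08.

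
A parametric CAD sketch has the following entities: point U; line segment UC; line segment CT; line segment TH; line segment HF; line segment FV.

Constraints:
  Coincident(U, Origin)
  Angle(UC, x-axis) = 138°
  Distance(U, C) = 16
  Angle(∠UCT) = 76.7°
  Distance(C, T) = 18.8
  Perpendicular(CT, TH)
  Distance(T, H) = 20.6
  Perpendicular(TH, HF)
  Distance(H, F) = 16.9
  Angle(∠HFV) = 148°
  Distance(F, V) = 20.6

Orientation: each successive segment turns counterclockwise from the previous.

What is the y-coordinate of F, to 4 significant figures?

-0.8531

U is at the origin; UC runs at 138.0° with length 16.0, so C = (-11.89, 10.71). ∠UCT = 76.7° gives CT at -118.7° from the x-axis; with |CT| = 18.8, T = (-20.92, -5.784). CT ⟂ TH, so TH runs at -28.70°; with |TH| = 20.6, H = (-2.849, -15.68). The perpendicularity gives HF at right angles to TH, so HF runs at 61.30°; with |HF| = 16.9, F = (5.266, -0.8531). So F.y = -0.8531.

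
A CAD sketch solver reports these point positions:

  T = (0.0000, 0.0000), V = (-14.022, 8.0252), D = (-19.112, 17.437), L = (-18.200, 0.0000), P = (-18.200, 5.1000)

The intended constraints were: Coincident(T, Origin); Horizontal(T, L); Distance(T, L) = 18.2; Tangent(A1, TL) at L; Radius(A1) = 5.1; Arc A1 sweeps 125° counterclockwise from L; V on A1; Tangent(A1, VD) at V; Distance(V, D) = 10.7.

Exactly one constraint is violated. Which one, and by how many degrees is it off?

Tangent(A1, VD) at V — off by 6.59°.

T = (0.00, 0.00) ✓; T.y = 0.00, L.y = 0.00 ✓; |TL| = 18.20 ✓; ∠(PL, LT) = 90.00° ✓; |PL| = 5.100 ✓; bearing(P→V) − bearing(P→L) = 125.0° ✓; |PV| = 5.100 ✓; ∠(PV, VD) = 96.59° ✗; |VD| = 10.70 ✓.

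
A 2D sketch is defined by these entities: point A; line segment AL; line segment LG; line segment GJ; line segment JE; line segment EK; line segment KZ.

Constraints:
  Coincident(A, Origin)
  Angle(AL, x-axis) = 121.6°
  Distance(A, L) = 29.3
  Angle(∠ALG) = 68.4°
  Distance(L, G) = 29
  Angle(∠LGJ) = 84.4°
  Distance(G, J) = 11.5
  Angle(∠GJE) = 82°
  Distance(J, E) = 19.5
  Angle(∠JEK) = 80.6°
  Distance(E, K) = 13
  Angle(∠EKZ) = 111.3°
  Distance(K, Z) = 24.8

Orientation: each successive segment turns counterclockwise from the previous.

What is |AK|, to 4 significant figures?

32.51

A is at the origin; AL runs at 121.6° with length 29.3, so L = (-15.35, 24.96). ∠ALG = 68.4° gives LG at -126.8° from the x-axis; with |LG| = 29.0, G = (-32.72, 1.734). ∠LGJ = 84.4° gives GJ at -31.20° from the x-axis; with |GJ| = 11.5, J = (-22.89, -4.223). ∠GJE = 82.0° gives JE at 66.80° from the x-axis; with |JE| = 19.5, E = (-15.21, 13.70). ∠JEK = 80.6° gives EK at 166.2° from the x-axis; with |EK| = 13.0, K = (-27.83, 16.80). Then |AK| = |K − A| = 32.51.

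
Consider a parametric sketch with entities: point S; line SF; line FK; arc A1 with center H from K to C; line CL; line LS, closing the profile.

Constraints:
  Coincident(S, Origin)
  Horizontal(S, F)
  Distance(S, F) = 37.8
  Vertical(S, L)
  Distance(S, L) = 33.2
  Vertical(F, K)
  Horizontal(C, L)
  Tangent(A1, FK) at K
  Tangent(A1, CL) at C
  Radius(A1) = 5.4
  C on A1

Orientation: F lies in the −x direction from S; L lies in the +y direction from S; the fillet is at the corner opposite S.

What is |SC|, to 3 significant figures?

46.4

S is at the origin; S and F share the same y with |SF| = 37.8 and F on the −x side, so F = (-37.8, 0.00). SL is vertical with |SL| = 33.2 and L on the +y side, so L = (0.00, 33.2). The virtual corner opposite S is at (-37.8, 33.2). A1 meets FK tangentially, so HK is at right angles to FK and A1 meets CL tangentially, so HC is at right angles to CL, with radius 5.4, so the center H sits 5.4 in from both sides at H = (-32.4, 27.8). That places the tangent points at K = (-37.8, 27.8) on FK and C = (-32.4, 33.2) on CL. Then |SC| = |C − S| = 46.4.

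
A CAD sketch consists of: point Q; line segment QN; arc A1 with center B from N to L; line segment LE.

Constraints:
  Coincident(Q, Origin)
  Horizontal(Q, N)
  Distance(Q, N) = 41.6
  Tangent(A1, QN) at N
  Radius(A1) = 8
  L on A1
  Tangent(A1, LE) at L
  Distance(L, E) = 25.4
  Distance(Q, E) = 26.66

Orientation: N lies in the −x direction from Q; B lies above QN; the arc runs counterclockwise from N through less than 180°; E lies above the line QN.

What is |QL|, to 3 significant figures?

36.1

Checks: |BL| = 8.000 ✓; ∠(BL, LE) = 90.00° ✓; |LE| = 25.40 ✓; |QE| = 26.66 ✓.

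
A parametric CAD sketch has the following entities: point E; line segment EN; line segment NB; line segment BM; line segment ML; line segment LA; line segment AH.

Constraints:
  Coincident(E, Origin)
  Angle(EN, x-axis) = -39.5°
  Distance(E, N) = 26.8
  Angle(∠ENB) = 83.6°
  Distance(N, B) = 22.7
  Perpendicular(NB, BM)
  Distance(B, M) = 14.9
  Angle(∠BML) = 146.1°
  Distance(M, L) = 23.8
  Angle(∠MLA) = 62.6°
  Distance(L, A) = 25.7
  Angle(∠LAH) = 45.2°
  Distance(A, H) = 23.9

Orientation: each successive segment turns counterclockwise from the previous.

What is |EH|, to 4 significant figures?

18.80

∠MLA = 62.6° gives LA at -61.80° from the x-axis; with |LA| = 25.7, A = (8.941, -12.88). ∠LAH = 45.2° gives AH at 73.00° from the x-axis; with |AH| = 23.9, H = (15.93, 9.980). Then |EH| = |H − E| = 18.80.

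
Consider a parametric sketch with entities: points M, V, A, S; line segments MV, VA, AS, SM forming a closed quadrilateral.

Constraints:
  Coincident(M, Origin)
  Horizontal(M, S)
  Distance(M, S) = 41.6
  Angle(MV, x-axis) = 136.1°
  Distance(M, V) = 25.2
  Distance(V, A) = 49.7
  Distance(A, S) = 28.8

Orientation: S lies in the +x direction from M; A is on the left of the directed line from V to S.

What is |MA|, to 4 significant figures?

40.65

Checks: MV at 136.1° ✓; |VA| = 49.70 ✓; |AS| = 28.80 ✓.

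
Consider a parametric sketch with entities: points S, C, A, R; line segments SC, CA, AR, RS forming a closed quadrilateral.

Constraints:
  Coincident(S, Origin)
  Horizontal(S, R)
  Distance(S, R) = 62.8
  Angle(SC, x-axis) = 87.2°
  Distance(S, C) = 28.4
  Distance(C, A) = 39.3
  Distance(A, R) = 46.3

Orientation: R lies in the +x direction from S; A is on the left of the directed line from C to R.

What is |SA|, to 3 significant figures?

55.7

Checks: SC at 87.20° ✓; |CA| = 39.30 ✓; |AR| = 46.30 ✓.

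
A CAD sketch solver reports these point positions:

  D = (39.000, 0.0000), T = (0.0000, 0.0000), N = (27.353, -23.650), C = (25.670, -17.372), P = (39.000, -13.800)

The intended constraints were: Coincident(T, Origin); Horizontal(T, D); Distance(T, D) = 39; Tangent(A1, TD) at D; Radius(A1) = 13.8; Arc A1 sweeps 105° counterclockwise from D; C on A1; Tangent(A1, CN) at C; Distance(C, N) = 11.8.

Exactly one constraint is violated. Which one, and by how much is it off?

Distance(C, N) = 11.8 — off by 5.30.

T = (0.00, 0.00) ✓; T.y = 0.00, D.y = 0.00 ✓; |TD| = 39.00 ✓; ∠(PD, DT) = 90.00° ✓; |PD| = 13.80 ✓; bearing(P→C) − bearing(P→D) = 105.0° ✓; |PC| = 13.80 ✓; ∠(PC, CN) = 89.99° ✓; |CN| = 6.500 ✗.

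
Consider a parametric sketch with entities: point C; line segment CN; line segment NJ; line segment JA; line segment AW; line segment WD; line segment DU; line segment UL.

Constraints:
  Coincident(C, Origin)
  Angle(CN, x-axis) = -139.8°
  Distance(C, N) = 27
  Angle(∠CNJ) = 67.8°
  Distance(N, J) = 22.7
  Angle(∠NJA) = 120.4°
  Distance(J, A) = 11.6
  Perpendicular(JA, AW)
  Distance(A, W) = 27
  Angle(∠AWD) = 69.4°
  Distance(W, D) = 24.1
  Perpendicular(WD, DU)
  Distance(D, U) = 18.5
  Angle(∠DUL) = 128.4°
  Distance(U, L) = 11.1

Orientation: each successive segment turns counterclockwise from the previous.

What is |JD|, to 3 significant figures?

21.5

JA ⟂ AW, so AW runs at 122°; with |AW| = 27.0, W = (-4.98, 1.10). ∠AWD = 69.4° gives WD at -127° from the x-axis; with |WD| = 24.1, D = (-19.6, -18.0). Then |JD| = |D − J| = 21.5.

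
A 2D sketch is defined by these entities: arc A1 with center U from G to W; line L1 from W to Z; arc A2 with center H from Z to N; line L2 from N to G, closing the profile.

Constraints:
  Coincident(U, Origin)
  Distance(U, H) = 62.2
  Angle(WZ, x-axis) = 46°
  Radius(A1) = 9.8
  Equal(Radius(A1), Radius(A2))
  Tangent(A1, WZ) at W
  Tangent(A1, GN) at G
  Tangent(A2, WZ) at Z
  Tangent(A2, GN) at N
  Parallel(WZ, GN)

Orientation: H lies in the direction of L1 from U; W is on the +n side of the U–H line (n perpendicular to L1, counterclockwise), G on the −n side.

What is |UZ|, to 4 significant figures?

62.97

The slot axis is L1's direction at 46.0°, so u = (cos 46.0°, sin 46.0°) = (0.6947, 0.7193) and n = (−sin 46.0°, cos 46.0°) = (-0.7193, 0.6947). U is at the origin and H lies 62.2 along u from U, so H = 62.2·u = (43.21, 44.74). Tangency of A1 to both parallel lines with radius 9.8 puts W and G at U ± 9.8·n: W = (-7.050, 6.808), G = (7.050, -6.808). Equal radii place Z and N the same way about H: Z = H + 9.8·n = (36.16, 51.55), N = H − 9.8·n = (50.26, 37.94). Then |UZ| = |Z − U| = 62.97.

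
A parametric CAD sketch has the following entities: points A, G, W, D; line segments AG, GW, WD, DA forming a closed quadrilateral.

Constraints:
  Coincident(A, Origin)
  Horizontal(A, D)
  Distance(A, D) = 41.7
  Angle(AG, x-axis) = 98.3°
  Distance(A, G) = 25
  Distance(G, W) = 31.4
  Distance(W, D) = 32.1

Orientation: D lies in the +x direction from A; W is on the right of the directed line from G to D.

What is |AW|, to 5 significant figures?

10.466

A is at the origin; A and D share the same y with |AD| = 41.7 and D in +x, so D = (41.7, 0). AG runs at 98.3° with |AG| = 25.0, so G = (-3.6089, 24.738). W is determined by |GW| = 31.4 and |WD| = 32.1 together: it lies at the intersection of circle(G, 31.4) and circle(D, 32.1). With |GD| = 51.622, the foot of the radical line on GD is 25.381 from G and the perpendicular offset is √(31.4² − 25.381²) = 18.487. Taking the right-of-GD solution: W = (9.8083, -3.6509).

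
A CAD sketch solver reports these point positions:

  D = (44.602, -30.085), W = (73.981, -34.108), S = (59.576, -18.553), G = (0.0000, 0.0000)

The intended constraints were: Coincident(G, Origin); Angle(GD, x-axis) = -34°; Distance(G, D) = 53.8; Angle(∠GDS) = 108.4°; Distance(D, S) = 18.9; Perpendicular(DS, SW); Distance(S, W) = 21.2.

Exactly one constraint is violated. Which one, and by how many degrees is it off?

Perpendicular(DS, SW) — off by 5.20°.

G = (0.00, 0.00) ✓; GD at -34.00° ✓; |GD| = 53.80 ✓; ∠GDS = 108.4° ✓; |DS| = 18.90 ✓; ∠(DS, SW) = 84.80° ✗; |SW| = 21.20 ✓.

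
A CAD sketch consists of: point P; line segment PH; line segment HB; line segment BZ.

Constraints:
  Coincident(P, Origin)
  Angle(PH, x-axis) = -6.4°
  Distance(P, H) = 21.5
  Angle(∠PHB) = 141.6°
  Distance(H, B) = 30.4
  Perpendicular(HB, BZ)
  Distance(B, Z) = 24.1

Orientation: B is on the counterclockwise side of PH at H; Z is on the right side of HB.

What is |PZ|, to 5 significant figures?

60.294

P is at the origin; PH runs at -6.4° with length 21.5, so H = 21.5·(cos -6.4°, sin -6.4°) = (21.366, -2.3966). ∠PHB = 141.6°, so HB runs at -6.4° + (180° − 141.6°) = 32.000° from the x-axis; with |HB| = 30.4, B = H + 30.4·(cos 32.000°, sin 32.000°) = (47.147, 13.713). HB ⟂ BZ; with |BZ| = 24.1 on the right of HB, Z = B + 24.1·(0.52992, -0.84805) = (59.918, -6.7250). Then |PZ| = |Z − P| = 60.294.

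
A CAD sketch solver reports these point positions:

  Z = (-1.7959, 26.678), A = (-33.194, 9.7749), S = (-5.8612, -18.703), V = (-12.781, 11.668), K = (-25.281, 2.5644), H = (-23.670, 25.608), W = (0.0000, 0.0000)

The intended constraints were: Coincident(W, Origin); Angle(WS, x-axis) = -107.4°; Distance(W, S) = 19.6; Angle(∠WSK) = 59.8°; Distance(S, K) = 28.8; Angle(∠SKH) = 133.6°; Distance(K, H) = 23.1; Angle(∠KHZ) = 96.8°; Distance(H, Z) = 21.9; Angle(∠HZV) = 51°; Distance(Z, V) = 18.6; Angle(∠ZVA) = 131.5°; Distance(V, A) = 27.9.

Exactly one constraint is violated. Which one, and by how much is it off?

Distance(V, A) = 27.9 — off by 7.40.

W = (0.00, 0.00) ✓; WS at -107.4° ✓; |WS| = 19.60 ✓; ∠WSK = 59.80° ✓; |SK| = 28.80 ✓; ∠SKH = 133.6° ✓; |KH| = 23.10 ✓; ∠KHZ = 96.80° ✓; |HZ| = 21.90 ✓; ∠HZV = 51.00° ✓; |ZV| = 18.60 ✓; ∠ZVA = 131.5° ✓; |VA| = 20.50 ✗.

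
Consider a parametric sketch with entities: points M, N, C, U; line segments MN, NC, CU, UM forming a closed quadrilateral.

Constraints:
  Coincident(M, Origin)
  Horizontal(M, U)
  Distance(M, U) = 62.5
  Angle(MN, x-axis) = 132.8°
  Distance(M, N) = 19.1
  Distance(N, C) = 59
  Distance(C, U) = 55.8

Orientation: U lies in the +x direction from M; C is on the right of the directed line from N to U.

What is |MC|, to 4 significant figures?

40.29

Checks: M = (0.00, 0.00) ✓; |NC| = 59.00 ✓; |CU| = 55.80 ✓.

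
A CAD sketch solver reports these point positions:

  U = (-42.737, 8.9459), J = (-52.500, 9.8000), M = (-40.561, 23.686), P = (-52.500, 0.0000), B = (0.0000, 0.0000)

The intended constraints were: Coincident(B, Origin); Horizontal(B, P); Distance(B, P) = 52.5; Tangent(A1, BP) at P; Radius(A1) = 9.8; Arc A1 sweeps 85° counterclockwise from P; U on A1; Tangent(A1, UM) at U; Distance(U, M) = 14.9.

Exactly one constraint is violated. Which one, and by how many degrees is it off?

Tangent(A1, UM) at U — off by 3.40°.

B = (0.00, 0.00) ✓; B.y = 0.00, P.y = 0.00 ✓; |BP| = 52.50 ✓; ∠(JP, PB) = 90.00° ✓; |JP| = 9.800 ✓; bearing(J→U) − bearing(J→P) = 85.00° ✓; |JU| = 9.800 ✓; ∠(JU, UM) = 93.40° ✗; |UM| = 14.90 ✓.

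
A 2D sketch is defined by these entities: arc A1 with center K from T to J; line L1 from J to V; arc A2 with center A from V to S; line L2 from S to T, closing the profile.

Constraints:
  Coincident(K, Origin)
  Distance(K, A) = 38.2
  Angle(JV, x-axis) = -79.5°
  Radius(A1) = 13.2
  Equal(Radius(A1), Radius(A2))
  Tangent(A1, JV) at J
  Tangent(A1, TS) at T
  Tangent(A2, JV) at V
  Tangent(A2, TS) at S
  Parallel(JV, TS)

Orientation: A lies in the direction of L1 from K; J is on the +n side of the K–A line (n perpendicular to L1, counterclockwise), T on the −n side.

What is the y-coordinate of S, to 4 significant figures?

-39.97

Tangency of A1 to both parallel lines with radius 13.2 puts J and T at K ± 13.2·n: J = (12.98, 2.406), T = (-12.98, -2.406). Equal radii place V and S the same way about A: V = A + 13.2·n = (19.94, -35.15), S = A − 13.2·n = (-6.018, -39.97). So S.y = -39.97.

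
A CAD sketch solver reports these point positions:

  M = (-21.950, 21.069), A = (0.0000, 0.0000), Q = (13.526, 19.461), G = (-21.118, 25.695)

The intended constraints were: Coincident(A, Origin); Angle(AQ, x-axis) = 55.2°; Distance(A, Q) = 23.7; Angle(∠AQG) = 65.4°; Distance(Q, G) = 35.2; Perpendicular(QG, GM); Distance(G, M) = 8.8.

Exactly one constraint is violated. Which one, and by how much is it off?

Distance(G, M) = 8.8 — off by 4.10.

A = (0.00, 0.00) ✓; AQ at 55.20° ✓; |AQ| = 23.70 ✓; ∠AQG = 65.40° ✓; |QG| = 35.20 ✓; ∠(QG, GM) = 90.01° ✓; |GM| = 4.700 ✗.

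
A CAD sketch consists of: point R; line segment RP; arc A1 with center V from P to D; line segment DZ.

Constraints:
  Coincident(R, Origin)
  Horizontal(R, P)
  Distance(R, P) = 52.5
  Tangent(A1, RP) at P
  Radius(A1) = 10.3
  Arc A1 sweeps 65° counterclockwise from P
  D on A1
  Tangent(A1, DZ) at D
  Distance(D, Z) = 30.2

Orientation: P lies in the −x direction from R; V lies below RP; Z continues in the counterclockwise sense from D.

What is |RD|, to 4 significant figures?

62.12

R is at the origin; RP is horizontal with |RP| = 52.5 and P on the −x side, so P = (-52.50, 0.000). A1 meets RP tangentially, so VP is at right angles to RP, so V = P + (0, -10.3) = (-52.50, -10.30). On A1, P sits at bearing 90° from V; a 65° counterclockwise sweep puts D at bearing 155°, so D = V + 10.3·(cos 155°, sin 155°) = (-61.83, -5.947). Then |RD| = |D − R| = 62.12.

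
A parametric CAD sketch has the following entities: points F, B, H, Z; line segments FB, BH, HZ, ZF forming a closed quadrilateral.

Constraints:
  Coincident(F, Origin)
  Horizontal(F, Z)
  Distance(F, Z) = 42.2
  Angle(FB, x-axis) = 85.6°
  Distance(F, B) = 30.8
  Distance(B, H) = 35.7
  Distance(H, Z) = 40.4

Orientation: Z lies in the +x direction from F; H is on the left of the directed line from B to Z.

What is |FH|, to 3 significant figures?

54.4

Checks: F.y = 0.00, Z.y = 0.00 ✓; |BH| = 35.70 ✓; |HZ| = 40.40 ✓.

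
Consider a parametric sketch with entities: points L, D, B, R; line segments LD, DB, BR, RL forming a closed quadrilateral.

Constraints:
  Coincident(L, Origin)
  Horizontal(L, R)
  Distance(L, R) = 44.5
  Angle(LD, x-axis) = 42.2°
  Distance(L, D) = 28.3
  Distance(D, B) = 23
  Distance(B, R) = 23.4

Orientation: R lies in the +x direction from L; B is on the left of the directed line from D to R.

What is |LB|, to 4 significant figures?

49.43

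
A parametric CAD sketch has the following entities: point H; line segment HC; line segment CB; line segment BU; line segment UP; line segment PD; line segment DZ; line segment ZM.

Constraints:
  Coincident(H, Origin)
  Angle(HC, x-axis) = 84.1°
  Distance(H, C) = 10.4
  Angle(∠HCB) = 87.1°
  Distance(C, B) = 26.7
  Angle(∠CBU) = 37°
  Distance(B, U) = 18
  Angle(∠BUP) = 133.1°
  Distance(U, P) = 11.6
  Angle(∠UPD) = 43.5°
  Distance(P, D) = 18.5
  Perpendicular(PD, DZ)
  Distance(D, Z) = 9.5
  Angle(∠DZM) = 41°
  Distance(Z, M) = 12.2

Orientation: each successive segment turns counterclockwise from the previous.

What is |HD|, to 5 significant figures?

19.696

H is at the origin; HC runs at 84.1° with length 10.4, so C = (1.0690, 10.345). ∠HCB = 87.1° gives CB at 177.00° from the x-axis; with |CB| = 26.7, B = (-25.594, 11.742). ∠CBU = 37.0° gives BU at -40.000° from the x-axis; with |BU| = 18.0, U = (-11.806, 0.17210). ∠BUP = 133.1° gives UP at 6.9000° from the x-axis; with |UP| = 11.6, P = (-0.28958, 1.5657). ∠UPD = 43.5° gives PD at 143.40° from the x-axis; with |PD| = 18.5, D = (-15.142, 12.596). Then |HD| = |D − H| = 19.696.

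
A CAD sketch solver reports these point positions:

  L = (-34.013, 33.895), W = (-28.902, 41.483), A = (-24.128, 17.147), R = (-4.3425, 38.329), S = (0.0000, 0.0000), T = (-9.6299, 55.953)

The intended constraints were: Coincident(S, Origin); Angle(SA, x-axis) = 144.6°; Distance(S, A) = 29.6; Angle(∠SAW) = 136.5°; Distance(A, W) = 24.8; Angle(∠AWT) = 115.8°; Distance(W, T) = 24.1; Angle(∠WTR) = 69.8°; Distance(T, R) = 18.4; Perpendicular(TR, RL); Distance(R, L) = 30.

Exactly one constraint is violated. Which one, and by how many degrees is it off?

Perpendicular(TR, RL) — off by 8.20°.

S = (0.00, 0.00) ✓; SA at 144.6° ✓; |SA| = 29.60 ✓; ∠SAW = 136.5° ✓; |AW| = 24.80 ✓; ∠AWT = 115.8° ✓; |WT| = 24.10 ✓; ∠WTR = 69.80° ✓; |TR| = 18.40 ✓; ∠(TR, RL) = 98.20° ✗; |RL| = 30.00 ✓.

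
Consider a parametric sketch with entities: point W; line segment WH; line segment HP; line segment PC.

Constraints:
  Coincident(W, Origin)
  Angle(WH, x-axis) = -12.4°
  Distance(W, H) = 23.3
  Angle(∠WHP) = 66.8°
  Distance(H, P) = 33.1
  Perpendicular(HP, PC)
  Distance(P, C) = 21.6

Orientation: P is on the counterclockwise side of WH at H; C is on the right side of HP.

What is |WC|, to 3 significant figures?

49.2

W is at the origin; WH runs at -12.4° with length 23.3, so H = 23.3·(cos -12.4°, sin -12.4°) = (22.8, -5.00). ∠WHP = 66.8°, so HP runs at -12.4° + (180° − 66.8°) = 101° from the x-axis; with |HP| = 33.1, P = H + 33.1·(cos 101°, sin 101°) = (16.6, 27.5). HP ⟂ PC; with |PC| = 21.6 on the right of HP, C = P + 21.6·(0.982, 0.187) = (37.8, 31.6). Then |WC| = |C − W| = 49.2.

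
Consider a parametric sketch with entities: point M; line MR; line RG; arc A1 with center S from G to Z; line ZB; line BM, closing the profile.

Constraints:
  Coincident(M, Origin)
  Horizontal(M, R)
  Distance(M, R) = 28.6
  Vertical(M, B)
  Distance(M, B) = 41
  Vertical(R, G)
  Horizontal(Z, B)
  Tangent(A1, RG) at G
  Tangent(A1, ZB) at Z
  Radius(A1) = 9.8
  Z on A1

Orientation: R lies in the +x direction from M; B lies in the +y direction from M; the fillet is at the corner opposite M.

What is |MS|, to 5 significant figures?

36.426

MB is vertical with |MB| = 41.0 and B on the +y side, so B = (0.0000, 41.000). The virtual corner opposite M is at (28.600, 41.000). A1 meets RG tangentially, so SG is at right angles to RG and A1 meets ZB tangentially, so SZ is at right angles to ZB, with radius 9.8, so the center S sits 9.8 in from both sides at S = (18.800, 31.200). Then |MS| = |S − M| = 36.426.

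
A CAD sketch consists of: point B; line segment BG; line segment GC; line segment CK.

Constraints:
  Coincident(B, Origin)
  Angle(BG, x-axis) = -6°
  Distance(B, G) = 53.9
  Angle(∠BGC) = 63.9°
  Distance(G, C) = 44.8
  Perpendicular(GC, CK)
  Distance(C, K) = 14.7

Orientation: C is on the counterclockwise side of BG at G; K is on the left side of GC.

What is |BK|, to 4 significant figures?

39.76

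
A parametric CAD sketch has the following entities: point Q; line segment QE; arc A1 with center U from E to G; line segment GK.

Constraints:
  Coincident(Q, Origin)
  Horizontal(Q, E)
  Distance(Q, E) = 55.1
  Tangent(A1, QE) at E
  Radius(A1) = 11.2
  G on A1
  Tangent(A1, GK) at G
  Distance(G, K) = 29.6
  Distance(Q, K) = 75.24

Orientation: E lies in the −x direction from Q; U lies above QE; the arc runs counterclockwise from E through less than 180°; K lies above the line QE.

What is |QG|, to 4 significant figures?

49.05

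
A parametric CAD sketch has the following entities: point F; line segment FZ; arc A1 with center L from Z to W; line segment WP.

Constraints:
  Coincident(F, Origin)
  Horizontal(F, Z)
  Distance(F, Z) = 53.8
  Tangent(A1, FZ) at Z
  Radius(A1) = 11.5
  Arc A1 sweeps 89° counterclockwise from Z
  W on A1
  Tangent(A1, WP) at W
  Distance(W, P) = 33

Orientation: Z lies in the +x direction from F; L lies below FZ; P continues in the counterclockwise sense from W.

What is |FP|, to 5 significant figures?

60.852

On A1, Z sits at bearing 90° from L; an 89° counterclockwise sweep puts W at bearing 179°, so W = L + 11.5·(cos 179°, sin 179°) = (42.302, -11.299). The tangent condition forces LW to be normal to WP, so WP runs along (−sin 179°, cos 179°); with |WP| = 33.0, P = (41.726, -44.294). Then |FP| = |P − F| = 60.852.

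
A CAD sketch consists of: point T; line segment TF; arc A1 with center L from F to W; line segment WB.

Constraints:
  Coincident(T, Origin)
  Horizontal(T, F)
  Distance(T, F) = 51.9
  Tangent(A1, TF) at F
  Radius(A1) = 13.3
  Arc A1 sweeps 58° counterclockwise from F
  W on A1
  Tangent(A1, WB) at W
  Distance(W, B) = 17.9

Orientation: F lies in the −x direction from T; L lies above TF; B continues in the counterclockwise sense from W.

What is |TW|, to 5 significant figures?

41.099

Since A1 is tangent to TF there, LF ⟂ TF, so L = F + (0, 13.3) = (-51.900, 13.300). On A1, F sits at bearing -90° from L; a 58° counterclockwise sweep puts W at bearing -32°, so W = L + 13.3·(cos -32°, sin -32°) = (-40.621, 6.2521). Then |TW| = |W − T| = 41.099.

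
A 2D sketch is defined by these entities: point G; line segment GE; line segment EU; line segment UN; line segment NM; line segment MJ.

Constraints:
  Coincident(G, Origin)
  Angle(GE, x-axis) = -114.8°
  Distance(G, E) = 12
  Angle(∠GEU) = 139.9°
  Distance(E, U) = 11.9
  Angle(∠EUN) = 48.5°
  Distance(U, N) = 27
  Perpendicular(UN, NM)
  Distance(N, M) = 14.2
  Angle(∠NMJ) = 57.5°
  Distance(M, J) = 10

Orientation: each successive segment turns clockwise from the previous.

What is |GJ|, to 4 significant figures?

2.190

The perpendicularity gives NM at right angles to UN, so NM runs at -16.40°; with |NM| = 14.2, M = (5.436, 5.951). ∠NMJ = 57.5° gives MJ at -138.9° from the x-axis; with |MJ| = 10.0, J = (-2.100, -0.6228). Then |GJ| = |J − G| = 2.190.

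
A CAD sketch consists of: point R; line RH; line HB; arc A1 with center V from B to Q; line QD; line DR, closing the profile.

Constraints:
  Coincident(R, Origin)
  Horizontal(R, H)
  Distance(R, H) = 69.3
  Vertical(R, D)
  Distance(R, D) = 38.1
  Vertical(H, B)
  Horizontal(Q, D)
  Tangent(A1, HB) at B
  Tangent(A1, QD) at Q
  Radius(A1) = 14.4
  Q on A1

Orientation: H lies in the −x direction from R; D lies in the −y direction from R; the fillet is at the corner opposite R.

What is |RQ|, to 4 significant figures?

66.83

R is at the origin; RH is horizontal with |RH| = 69.3 and H on the −x side, so H = (-69.30, 0.000). RD is vertical with |RD| = 38.1 and D on the −y side, so D = (0.000, -38.10). The virtual corner opposite R is at (-69.30, -38.10). The tangent condition forces VB to be normal to HB and since A1 is tangent to QD there, VQ ⟂ QD, with radius 14.4, so the center V sits 14.4 in from both sides at V = (-54.90, -23.70). That places the tangent points at B = (-69.30, -23.70) on HB and Q = (-54.90, -38.10) on QD. Then |RQ| = |Q − R| = 66.83.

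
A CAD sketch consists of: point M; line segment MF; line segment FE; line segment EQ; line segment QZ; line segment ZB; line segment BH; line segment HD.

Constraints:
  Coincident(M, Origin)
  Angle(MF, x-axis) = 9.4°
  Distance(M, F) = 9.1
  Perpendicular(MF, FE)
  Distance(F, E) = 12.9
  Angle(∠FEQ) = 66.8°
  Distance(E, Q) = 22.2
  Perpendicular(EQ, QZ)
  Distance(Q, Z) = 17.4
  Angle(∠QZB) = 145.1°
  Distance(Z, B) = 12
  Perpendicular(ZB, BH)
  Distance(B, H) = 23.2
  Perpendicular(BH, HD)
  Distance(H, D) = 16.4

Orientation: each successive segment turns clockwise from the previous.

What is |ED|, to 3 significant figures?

5.71

M is at the origin; MF runs at 9.4° with length 9.1, so F = (8.98, 1.49). The perpendicularity gives FE at right angles to MF, so FE runs at -80.6°; with |FE| = 12.9, E = (11.1, -11.2). ∠FEQ = 66.8° gives EQ at 166° from the x-axis; with |EQ| = 22.2, Q = (-10.5, -5.95). The perpendicularity gives QZ at right angles to EQ, so QZ runs at 76.2°; with |QZ| = 17.4, Z = (-6.32, 11.0). ∠QZB = 145.1° gives ZB at 41.3° from the x-axis; with |ZB| = 12.0, B = (2.69, 18.9). ZB is perpendicular to BH, so BH runs at -48.7°; with |BH| = 23.2, H = (18.0, 1.44). BH ⟂ HD, so HD runs at -139°; with |HD| = 16.4, D = (5.68, -9.38). Then |ED| = |D − E| = 5.71.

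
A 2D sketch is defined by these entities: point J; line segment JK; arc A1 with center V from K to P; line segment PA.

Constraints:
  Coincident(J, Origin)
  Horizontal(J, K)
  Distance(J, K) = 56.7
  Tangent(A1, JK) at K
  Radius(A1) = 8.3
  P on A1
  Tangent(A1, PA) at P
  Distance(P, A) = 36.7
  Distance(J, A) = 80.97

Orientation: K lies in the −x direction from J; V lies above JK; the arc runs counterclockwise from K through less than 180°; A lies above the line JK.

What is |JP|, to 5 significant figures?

51.045

Checks: ∠(VK, KJ) = 90.00° ✓; |VK| = 8.300 ✓; |VP| = 8.300 ✓; ∠(VP, PA) = 90.00° ✓; |PA| = 36.70 ✓; |JA| = 80.97 ✓.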